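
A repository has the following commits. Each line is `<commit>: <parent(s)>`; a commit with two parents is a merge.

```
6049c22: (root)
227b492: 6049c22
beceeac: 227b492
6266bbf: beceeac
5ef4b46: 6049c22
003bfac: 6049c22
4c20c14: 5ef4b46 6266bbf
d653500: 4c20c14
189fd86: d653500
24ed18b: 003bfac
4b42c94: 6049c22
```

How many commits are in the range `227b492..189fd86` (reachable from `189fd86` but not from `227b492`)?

Reachable from 189fd86: {189fd86, 227b492, 4c20c14, 5ef4b46, 6049c22, 6266bbf, beceeac, d653500}.
Reachable from 227b492: {227b492, 6049c22}.
In 189fd86's history but not 227b492's: {189fd86, 4c20c14, 5ef4b46, 6266bbf, beceeac, d653500} — 6 commits.

6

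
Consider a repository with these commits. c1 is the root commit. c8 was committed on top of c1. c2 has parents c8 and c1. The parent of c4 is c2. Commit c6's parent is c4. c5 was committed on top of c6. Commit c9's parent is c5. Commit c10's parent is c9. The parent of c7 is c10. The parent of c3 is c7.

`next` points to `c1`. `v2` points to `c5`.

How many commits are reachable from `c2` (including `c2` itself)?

3

Walking parent pointers from c2: reachable set = {c1, c2, c8}.
That is 3 commits.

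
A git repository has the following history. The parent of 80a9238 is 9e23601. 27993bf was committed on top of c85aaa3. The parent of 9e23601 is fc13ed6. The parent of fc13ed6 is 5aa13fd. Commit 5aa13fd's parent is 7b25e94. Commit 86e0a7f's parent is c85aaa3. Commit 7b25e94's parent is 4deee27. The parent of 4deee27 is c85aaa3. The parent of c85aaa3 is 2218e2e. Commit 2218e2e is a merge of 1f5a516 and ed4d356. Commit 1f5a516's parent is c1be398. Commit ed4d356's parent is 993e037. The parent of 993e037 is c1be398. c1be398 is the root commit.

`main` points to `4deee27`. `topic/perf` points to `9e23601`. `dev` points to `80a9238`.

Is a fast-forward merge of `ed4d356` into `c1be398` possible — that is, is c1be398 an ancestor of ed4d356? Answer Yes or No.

A fast-forward from c1be398 to ed4d356 is possible iff c1be398 is an ancestor of ed4d356.
Ancestors of ed4d356: {993e037, c1be398, ed4d356}.
c1be398 is among them, so fast-forward is possible.

Yes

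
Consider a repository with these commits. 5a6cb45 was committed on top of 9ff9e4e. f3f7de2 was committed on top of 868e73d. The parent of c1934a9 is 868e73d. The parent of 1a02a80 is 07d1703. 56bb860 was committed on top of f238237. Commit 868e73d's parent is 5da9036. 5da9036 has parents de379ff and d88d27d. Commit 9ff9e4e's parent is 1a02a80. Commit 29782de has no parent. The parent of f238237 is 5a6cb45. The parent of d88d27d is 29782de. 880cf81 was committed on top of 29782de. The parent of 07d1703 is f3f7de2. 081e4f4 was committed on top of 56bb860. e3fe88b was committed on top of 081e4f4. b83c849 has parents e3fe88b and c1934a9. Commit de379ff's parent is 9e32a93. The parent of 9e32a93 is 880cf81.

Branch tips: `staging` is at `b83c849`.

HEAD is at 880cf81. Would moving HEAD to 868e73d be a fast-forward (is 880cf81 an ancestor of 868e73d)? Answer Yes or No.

A fast-forward from 880cf81 to 868e73d is possible iff 880cf81 is an ancestor of 868e73d.
Ancestors of 868e73d: {29782de, 5da9036, 868e73d, 880cf81, 9e32a93, d88d27d, de379ff}.
880cf81 is among them, so fast-forward is possible.

Yes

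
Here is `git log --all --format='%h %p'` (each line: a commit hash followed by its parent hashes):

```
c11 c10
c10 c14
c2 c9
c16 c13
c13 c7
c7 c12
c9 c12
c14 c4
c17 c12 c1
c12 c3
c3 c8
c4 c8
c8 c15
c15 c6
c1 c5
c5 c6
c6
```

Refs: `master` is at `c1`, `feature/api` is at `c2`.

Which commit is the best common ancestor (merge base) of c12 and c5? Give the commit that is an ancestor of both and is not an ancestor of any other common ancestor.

c6

Ancestors of c12: {c12, c15, c3, c6, c8}.
Ancestors of c5: {c5, c6}.
Common ancestors: {c6}.
The only common ancestor is c6, so it is the merge base.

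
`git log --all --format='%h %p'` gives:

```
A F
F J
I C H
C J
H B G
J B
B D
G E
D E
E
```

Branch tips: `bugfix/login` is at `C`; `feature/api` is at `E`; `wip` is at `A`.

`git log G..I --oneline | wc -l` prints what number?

Reachable from I: {B, C, D, E, G, H, I, J}.
Reachable from G: {E, G}.
In I's history but not G's: {B, C, D, H, I, J} — 6 commits.

6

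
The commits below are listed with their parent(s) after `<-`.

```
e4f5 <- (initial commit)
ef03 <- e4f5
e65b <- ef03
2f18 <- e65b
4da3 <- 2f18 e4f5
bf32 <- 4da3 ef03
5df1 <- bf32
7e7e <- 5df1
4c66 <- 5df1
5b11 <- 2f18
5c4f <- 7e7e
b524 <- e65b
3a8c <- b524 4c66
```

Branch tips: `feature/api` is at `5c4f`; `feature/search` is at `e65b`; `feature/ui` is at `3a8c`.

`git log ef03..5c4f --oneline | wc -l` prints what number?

Reachable from 5c4f: {2f18, 4da3, 5c4f, 5df1, 7e7e, bf32, e4f5, e65b, ef03}.
Reachable from ef03: {e4f5, ef03}.
In 5c4f's history but not ef03's: {2f18, 4da3, 5c4f, 5df1, 7e7e, bf32, e65b} — 7 commits.

7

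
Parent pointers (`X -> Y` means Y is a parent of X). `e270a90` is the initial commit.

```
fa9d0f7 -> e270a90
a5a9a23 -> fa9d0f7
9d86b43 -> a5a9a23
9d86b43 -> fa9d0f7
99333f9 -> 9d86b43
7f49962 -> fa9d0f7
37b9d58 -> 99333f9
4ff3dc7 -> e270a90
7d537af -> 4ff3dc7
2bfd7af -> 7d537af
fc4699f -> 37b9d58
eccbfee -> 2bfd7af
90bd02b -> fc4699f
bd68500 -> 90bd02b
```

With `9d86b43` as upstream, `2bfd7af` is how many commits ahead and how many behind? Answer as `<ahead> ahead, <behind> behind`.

3 ahead, 3 behind

Reachable from 2bfd7af: {2bfd7af, 4ff3dc7, 7d537af, e270a90}.
Reachable from 9d86b43: {9d86b43, a5a9a23, e270a90, fa9d0f7}.
Only in 2bfd7af's history (ahead): {2bfd7af, 4ff3dc7, 7d537af} — 3.
Only in 9d86b43's history (behind): {9d86b43, a5a9a23, fa9d0f7} — 3.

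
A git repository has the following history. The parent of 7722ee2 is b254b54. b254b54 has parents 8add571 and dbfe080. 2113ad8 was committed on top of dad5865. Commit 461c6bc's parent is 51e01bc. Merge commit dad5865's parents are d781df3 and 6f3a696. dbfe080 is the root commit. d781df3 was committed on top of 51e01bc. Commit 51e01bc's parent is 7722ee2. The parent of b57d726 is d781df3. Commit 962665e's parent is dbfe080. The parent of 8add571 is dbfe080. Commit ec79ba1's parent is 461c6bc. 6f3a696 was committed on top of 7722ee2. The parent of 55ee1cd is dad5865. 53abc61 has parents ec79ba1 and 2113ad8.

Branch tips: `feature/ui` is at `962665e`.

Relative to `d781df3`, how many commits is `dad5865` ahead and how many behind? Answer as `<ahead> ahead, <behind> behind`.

Reachable from dad5865: {51e01bc, 6f3a696, 7722ee2, 8add571, b254b54, d781df3, dad5865, dbfe080}.
Reachable from d781df3: {51e01bc, 7722ee2, 8add571, b254b54, d781df3, dbfe080}.
Only in dad5865's history (ahead): {6f3a696, dad5865} — 2.
Only in d781df3's history (behind): {} — 0.

2 ahead, 0 behind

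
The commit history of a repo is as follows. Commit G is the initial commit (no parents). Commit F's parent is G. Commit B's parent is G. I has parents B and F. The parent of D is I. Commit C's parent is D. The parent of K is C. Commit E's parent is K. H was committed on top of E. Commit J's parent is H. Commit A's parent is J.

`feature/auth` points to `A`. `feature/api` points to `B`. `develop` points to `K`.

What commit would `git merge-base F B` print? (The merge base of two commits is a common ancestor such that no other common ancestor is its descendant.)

Ancestors of F: {F, G}.
Ancestors of B: {B, G}.
Common ancestors: {G}.
The only common ancestor is G, so it is the merge base.

G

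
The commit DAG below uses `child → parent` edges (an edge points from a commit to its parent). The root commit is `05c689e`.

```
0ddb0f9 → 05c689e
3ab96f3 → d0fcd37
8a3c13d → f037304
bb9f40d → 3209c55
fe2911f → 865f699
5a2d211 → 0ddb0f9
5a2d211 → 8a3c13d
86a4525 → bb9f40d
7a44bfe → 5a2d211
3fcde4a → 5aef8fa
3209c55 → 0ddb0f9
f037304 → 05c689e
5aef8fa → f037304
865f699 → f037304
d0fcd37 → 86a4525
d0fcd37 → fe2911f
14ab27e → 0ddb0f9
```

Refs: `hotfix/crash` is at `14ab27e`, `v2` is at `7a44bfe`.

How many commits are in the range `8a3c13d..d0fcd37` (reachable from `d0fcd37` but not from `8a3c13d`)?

Reachable from d0fcd37: {05c689e, 0ddb0f9, 3209c55, 865f699, 86a4525, bb9f40d, d0fcd37, f037304, fe2911f}.
Reachable from 8a3c13d: {05c689e, 8a3c13d, f037304}.
In d0fcd37's history but not 8a3c13d's: {0ddb0f9, 3209c55, 865f699, 86a4525, bb9f40d, d0fcd37, fe2911f} — 7 commits.

7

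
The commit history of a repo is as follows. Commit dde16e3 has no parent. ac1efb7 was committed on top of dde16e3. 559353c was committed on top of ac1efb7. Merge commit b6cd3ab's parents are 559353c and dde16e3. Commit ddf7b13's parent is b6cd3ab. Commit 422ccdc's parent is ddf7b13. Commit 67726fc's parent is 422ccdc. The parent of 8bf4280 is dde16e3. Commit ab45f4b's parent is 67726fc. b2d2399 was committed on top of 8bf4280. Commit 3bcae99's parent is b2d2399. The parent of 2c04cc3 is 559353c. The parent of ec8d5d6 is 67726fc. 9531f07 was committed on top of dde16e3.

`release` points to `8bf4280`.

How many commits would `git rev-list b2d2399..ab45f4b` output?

7

Reachable from ab45f4b: {422ccdc, 559353c, 67726fc, ab45f4b, ac1efb7, b6cd3ab, dde16e3, ddf7b13}.
Reachable from b2d2399: {8bf4280, b2d2399, dde16e3}.
In ab45f4b's history but not b2d2399's: {422ccdc, 559353c, 67726fc, ab45f4b, ac1efb7, b6cd3ab, ddf7b13} — 7 commits.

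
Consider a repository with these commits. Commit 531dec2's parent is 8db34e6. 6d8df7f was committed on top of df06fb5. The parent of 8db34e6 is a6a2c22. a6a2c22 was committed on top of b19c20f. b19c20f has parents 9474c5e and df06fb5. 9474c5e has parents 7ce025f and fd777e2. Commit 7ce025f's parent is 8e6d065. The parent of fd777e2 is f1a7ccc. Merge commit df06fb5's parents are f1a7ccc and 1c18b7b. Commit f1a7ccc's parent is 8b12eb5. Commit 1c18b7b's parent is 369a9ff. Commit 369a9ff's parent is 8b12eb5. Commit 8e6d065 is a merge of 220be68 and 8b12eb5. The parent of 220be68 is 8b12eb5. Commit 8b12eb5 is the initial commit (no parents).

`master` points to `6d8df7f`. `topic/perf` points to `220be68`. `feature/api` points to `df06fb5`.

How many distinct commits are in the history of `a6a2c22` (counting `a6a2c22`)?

Walking parent pointers from a6a2c22: reachable set = {1c18b7b, 220be68, 369a9ff, 7ce025f, 8b12eb5, 8e6d065, 9474c5e, a6a2c22, b19c20f, df06fb5, f1a7ccc, fd777e2}.
That is 12 commits.

12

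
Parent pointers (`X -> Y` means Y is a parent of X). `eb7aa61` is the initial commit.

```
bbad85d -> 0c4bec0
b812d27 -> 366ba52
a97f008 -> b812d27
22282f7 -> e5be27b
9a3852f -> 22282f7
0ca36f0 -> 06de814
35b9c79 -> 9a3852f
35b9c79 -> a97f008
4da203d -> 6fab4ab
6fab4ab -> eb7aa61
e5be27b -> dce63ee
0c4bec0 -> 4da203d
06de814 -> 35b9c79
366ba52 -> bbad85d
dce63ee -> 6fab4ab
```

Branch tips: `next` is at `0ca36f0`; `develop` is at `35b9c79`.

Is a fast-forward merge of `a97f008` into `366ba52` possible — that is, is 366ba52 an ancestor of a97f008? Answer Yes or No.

Yes

A fast-forward from 366ba52 to a97f008 is possible iff 366ba52 is an ancestor of a97f008.
Ancestors of a97f008: {0c4bec0, 366ba52, 4da203d, 6fab4ab, a97f008, b812d27, bbad85d, eb7aa61}.
366ba52 is among them, so fast-forward is possible.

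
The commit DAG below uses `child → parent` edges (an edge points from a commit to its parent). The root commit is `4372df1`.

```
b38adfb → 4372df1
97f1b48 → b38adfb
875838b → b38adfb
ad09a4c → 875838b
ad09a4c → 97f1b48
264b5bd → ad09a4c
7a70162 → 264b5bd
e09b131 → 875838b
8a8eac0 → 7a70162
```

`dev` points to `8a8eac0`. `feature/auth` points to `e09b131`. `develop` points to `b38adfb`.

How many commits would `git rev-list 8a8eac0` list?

Walking parent pointers from 8a8eac0: reachable set = {264b5bd, 4372df1, 7a70162, 875838b, 8a8eac0, 97f1b48, ad09a4c, b38adfb}.
That is 8 commits.

8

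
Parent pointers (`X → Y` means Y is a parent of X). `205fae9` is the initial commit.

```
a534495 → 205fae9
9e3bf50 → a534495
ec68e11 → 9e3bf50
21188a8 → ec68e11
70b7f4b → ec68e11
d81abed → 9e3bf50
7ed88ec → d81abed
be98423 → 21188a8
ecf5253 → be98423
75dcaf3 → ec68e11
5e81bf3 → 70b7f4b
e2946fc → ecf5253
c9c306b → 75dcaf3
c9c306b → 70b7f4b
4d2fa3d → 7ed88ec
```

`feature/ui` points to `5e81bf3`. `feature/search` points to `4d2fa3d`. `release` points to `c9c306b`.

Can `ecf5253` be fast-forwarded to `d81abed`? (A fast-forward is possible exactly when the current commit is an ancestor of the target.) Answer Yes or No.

A fast-forward from ecf5253 to d81abed is possible iff ecf5253 is an ancestor of d81abed.
Ancestors of d81abed: {205fae9, 9e3bf50, a534495, d81abed}.
ecf5253 is not among them, so fast-forward is not possible.

No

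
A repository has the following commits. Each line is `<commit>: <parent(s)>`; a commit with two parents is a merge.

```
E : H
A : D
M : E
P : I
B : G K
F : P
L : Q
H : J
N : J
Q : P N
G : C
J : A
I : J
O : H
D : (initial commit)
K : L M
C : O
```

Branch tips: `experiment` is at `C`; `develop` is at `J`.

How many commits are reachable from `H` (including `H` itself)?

4

Walking parent pointers from H: reachable set = {A, D, H, J}.
That is 4 commits.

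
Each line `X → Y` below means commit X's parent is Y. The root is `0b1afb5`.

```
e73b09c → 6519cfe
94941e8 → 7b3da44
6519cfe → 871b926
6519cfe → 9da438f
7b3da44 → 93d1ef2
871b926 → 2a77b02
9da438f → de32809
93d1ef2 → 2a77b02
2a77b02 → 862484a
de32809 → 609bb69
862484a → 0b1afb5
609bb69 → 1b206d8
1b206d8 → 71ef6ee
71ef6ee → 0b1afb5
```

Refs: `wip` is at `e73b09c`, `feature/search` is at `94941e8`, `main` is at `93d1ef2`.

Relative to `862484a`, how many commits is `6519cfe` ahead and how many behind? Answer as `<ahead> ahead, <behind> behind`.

Reachable from 6519cfe: {0b1afb5, 1b206d8, 2a77b02, 609bb69, 6519cfe, 71ef6ee, 862484a, 871b926, 9da438f, de32809}.
Reachable from 862484a: {0b1afb5, 862484a}.
Only in 6519cfe's history (ahead): {1b206d8, 2a77b02, 609bb69, 6519cfe, 71ef6ee, 871b926, 9da438f, de32809} — 8.
Only in 862484a's history (behind): {} — 0.

8 ahead, 0 behind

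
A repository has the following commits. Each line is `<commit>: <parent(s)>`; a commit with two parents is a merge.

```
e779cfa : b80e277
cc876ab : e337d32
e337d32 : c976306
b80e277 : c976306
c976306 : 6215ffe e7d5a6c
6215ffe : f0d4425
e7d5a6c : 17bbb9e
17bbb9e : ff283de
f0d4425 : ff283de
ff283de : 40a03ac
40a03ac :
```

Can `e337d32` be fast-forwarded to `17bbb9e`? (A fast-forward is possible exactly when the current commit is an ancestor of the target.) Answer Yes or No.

A fast-forward from e337d32 to 17bbb9e is possible iff e337d32 is an ancestor of 17bbb9e.
Ancestors of 17bbb9e: {17bbb9e, 40a03ac, ff283de}.
e337d32 is not among them, so fast-forward is not possible.

No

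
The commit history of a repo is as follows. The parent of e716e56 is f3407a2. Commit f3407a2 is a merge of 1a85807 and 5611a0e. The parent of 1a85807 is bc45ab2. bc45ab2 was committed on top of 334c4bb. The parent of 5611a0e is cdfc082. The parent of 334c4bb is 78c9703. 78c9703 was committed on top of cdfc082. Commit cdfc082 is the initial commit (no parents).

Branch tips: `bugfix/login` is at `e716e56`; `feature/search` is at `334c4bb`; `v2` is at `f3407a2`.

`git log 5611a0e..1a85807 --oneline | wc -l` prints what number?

4

Reachable from 1a85807: {1a85807, 334c4bb, 78c9703, bc45ab2, cdfc082}.
Reachable from 5611a0e: {5611a0e, cdfc082}.
In 1a85807's history but not 5611a0e's: {1a85807, 334c4bb, 78c9703, bc45ab2} — 4 commits.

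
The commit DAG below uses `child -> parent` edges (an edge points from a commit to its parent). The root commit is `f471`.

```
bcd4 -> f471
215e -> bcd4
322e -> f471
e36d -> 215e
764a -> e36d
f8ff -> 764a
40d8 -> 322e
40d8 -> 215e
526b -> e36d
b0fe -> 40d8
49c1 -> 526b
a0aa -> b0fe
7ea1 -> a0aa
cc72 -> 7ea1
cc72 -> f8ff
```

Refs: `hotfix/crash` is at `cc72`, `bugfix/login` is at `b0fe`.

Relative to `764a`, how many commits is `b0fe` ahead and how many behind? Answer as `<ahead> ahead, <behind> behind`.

Reachable from b0fe: {215e, 322e, 40d8, b0fe, bcd4, f471}.
Reachable from 764a: {215e, 764a, bcd4, e36d, f471}.
Only in b0fe's history (ahead): {322e, 40d8, b0fe} — 3.
Only in 764a's history (behind): {764a, e36d} — 2.

3 ahead, 2 behind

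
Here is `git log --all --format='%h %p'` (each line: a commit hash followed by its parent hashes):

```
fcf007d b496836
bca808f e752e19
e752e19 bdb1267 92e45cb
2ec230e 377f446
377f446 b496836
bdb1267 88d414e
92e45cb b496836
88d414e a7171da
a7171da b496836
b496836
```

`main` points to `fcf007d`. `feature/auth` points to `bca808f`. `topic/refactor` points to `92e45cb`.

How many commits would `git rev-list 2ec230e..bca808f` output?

Reachable from bca808f: {88d414e, 92e45cb, a7171da, b496836, bca808f, bdb1267, e752e19}.
Reachable from 2ec230e: {2ec230e, 377f446, b496836}.
In bca808f's history but not 2ec230e's: {88d414e, 92e45cb, a7171da, bca808f, bdb1267, e752e19} — 6 commits.

6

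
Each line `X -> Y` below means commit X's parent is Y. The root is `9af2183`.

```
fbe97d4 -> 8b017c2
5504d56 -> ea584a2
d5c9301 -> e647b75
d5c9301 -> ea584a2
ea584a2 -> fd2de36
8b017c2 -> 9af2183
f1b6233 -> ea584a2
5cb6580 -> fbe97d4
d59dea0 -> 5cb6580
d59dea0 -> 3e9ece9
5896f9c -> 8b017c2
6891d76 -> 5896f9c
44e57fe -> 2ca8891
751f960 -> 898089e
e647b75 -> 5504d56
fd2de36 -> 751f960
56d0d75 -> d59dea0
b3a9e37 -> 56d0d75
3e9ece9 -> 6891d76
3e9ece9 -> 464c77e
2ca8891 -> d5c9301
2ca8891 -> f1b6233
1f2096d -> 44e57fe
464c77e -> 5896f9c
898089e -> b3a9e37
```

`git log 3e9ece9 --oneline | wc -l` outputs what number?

Walking parent pointers from 3e9ece9: reachable set = {3e9ece9, 464c77e, 5896f9c, 6891d76, 8b017c2, 9af2183}.
That is 6 commits.

6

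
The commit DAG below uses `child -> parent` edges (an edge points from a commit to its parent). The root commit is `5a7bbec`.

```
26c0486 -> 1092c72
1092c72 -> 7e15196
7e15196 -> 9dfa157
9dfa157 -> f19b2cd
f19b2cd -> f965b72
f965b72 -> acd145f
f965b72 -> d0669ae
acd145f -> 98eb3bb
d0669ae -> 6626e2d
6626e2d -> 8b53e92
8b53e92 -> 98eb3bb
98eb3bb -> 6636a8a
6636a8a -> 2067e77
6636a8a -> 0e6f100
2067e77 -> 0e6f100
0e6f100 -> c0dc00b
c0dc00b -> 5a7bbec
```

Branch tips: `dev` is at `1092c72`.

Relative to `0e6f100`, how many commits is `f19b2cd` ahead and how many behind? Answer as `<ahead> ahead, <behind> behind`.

9 ahead, 0 behind

Reachable from f19b2cd: {0e6f100, 2067e77, 5a7bbec, 6626e2d, 6636a8a, 8b53e92, 98eb3bb, acd145f, c0dc00b, d0669ae, f19b2cd, f965b72}.
Reachable from 0e6f100: {0e6f100, 5a7bbec, c0dc00b}.
Only in f19b2cd's history (ahead): {2067e77, 6626e2d, 6636a8a, 8b53e92, 98eb3bb, acd145f, d0669ae, f19b2cd, f965b72} — 9.
Only in 0e6f100's history (behind): {} — 0.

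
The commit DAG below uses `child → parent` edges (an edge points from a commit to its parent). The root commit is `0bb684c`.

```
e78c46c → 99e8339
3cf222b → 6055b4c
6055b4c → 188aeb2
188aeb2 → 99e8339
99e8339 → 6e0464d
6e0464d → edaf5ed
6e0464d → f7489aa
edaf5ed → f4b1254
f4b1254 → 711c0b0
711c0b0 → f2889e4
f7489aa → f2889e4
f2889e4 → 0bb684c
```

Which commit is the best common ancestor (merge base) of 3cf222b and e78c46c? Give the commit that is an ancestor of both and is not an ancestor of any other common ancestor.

99e8339

Ancestors of 3cf222b: {0bb684c, 188aeb2, 3cf222b, 6055b4c, 6e0464d, 711c0b0, 99e8339, edaf5ed, f2889e4, f4b1254, f7489aa}.
Ancestors of e78c46c: {0bb684c, 6e0464d, 711c0b0, 99e8339, e78c46c, edaf5ed, f2889e4, f4b1254, f7489aa}.
Common ancestors: {0bb684c, 6e0464d, 711c0b0, 99e8339, edaf5ed, f2889e4, f4b1254, f7489aa}.
Among these, 99e8339 is not an ancestor of any other common ancestor — it is the merge base.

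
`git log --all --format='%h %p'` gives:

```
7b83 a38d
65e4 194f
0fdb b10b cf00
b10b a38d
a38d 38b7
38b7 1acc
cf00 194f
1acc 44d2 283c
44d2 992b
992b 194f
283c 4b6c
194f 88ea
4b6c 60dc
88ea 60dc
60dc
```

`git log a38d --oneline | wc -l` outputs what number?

Walking parent pointers from a38d: reachable set = {194f, 1acc, 283c, 38b7, 44d2, 4b6c, 60dc, 88ea, 992b, a38d}.
That is 10 commits.

10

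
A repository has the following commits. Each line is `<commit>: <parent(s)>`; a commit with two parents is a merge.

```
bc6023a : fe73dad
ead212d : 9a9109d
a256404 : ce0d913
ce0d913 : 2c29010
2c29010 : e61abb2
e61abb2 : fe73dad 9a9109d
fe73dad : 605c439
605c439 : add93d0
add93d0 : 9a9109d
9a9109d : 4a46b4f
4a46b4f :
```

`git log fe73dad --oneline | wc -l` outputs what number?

5

Walking parent pointers from fe73dad: reachable set = {4a46b4f, 605c439, 9a9109d, add93d0, fe73dad}.
That is 5 commits.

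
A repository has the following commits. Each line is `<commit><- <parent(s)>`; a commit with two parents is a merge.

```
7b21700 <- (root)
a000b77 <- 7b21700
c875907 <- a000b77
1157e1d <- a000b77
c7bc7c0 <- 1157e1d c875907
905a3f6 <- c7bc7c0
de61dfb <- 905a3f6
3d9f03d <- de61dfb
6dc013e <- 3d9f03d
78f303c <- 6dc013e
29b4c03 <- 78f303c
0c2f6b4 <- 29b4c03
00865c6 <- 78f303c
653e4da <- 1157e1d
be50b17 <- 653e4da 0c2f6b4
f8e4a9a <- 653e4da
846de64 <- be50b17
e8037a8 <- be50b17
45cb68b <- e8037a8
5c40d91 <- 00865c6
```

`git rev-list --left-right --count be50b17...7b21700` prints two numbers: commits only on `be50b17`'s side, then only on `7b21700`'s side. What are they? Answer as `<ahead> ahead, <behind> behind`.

13 ahead, 0 behind

Reachable from be50b17: {0c2f6b4, 1157e1d, 29b4c03, 3d9f03d, 653e4da, 6dc013e, 78f303c, 7b21700, 905a3f6, a000b77, be50b17, c7bc7c0, c875907, de61dfb}.
Reachable from 7b21700: {7b21700}.
Only in be50b17's history (ahead): {0c2f6b4, 1157e1d, 29b4c03, 3d9f03d, 653e4da, 6dc013e, 78f303c, 905a3f6, a000b77, be50b17, c7bc7c0, c875907, de61dfb} — 13.
Only in 7b21700's history (behind): {} — 0.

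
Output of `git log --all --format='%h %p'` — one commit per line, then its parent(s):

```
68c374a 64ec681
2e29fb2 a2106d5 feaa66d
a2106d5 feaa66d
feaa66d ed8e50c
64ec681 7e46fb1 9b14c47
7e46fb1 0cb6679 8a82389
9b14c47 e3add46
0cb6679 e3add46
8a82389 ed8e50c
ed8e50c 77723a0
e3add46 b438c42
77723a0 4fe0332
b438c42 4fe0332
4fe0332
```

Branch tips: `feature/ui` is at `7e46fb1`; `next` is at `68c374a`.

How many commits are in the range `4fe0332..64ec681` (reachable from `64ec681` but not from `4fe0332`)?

Reachable from 64ec681: {0cb6679, 4fe0332, 64ec681, 77723a0, 7e46fb1, 8a82389, 9b14c47, b438c42, e3add46, ed8e50c}.
Reachable from 4fe0332: {4fe0332}.
In 64ec681's history but not 4fe0332's: {0cb6679, 64ec681, 77723a0, 7e46fb1, 8a82389, 9b14c47, b438c42, e3add46, ed8e50c} — 9 commits.

9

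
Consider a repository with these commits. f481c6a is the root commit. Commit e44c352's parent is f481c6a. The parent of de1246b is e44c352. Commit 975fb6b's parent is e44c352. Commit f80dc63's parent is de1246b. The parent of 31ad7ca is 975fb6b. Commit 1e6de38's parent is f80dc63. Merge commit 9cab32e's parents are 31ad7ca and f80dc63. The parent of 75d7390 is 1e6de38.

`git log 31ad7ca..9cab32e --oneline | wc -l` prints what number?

Reachable from 9cab32e: {31ad7ca, 975fb6b, 9cab32e, de1246b, e44c352, f481c6a, f80dc63}.
Reachable from 31ad7ca: {31ad7ca, 975fb6b, e44c352, f481c6a}.
In 9cab32e's history but not 31ad7ca's: {9cab32e, de1246b, f80dc63} — 3 commits.

3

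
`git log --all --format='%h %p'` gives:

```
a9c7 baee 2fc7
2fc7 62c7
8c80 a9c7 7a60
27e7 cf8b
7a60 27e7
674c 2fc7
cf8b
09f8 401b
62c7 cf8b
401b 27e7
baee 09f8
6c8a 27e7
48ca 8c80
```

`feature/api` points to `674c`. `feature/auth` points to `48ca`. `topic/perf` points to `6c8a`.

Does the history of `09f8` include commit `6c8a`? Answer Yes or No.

No

Ancestors of 09f8: {09f8, 27e7, 401b, cf8b}.
6c8a is not in that set, so it is not an ancestor of 09f8.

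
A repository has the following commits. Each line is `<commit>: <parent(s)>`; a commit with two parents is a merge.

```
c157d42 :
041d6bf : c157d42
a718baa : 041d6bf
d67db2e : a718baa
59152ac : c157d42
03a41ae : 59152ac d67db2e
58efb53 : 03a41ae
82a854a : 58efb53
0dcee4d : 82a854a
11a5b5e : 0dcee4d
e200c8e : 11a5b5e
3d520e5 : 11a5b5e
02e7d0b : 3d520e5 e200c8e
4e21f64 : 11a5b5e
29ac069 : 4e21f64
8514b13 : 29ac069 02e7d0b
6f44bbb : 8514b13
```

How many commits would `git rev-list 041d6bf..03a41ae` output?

4

Reachable from 03a41ae: {03a41ae, 041d6bf, 59152ac, a718baa, c157d42, d67db2e}.
Reachable from 041d6bf: {041d6bf, c157d42}.
In 03a41ae's history but not 041d6bf's: {03a41ae, 59152ac, a718baa, d67db2e} — 4 commits.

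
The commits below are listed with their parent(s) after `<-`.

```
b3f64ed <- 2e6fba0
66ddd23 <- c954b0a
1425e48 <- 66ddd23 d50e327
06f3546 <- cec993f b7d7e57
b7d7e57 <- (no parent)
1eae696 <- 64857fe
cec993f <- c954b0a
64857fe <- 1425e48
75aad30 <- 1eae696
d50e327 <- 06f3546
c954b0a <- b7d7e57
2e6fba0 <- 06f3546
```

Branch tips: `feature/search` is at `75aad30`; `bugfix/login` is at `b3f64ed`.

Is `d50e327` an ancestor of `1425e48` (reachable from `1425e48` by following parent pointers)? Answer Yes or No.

Ancestors of 1425e48 (commits reachable by following parents): {06f3546, 1425e48, 66ddd23, b7d7e57, c954b0a, cec993f, d50e327}.
d50e327 is in that set, so it is an ancestor of 1425e48.

Yes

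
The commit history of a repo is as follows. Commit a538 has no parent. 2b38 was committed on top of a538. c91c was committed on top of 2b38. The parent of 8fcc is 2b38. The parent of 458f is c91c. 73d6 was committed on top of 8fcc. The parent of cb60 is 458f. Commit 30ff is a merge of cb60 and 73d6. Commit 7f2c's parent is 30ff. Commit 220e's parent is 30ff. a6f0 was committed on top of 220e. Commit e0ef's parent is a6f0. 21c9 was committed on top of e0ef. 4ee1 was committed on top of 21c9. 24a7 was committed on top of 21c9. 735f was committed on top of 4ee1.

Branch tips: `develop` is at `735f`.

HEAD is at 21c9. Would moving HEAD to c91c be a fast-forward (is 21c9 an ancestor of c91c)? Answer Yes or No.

No

A fast-forward from 21c9 to c91c is possible iff 21c9 is an ancestor of c91c.
Ancestors of c91c: {2b38, a538, c91c}.
21c9 is not among them, so fast-forward is not possible.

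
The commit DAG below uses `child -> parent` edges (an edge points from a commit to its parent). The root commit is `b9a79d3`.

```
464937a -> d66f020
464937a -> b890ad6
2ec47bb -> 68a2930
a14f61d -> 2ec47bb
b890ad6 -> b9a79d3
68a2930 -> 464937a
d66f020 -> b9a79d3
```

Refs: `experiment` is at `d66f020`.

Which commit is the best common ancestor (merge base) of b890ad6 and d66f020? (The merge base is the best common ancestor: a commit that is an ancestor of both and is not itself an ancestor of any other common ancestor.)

b9a79d3

Ancestors of b890ad6: {b890ad6, b9a79d3}.
Ancestors of d66f020: {b9a79d3, d66f020}.
Common ancestors: {b9a79d3}.
The only common ancestor is b9a79d3, so it is the merge base.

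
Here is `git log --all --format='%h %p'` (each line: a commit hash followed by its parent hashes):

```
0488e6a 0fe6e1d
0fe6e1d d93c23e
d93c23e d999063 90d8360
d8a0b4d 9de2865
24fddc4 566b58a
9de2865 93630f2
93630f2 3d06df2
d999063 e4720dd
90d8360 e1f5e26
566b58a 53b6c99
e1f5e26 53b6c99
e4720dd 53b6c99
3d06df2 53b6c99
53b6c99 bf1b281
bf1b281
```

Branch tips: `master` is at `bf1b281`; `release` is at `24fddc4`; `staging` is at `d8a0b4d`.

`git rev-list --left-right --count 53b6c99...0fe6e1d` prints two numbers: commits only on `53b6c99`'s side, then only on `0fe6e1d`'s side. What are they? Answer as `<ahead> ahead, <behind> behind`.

0 ahead, 6 behind

Reachable from 53b6c99: {53b6c99, bf1b281}.
Reachable from 0fe6e1d: {0fe6e1d, 53b6c99, 90d8360, bf1b281, d93c23e, d999063, e1f5e26, e4720dd}.
Only in 53b6c99's history (ahead): {} — 0.
Only in 0fe6e1d's history (behind): {0fe6e1d, 90d8360, d93c23e, d999063, e1f5e26, e4720dd} — 6.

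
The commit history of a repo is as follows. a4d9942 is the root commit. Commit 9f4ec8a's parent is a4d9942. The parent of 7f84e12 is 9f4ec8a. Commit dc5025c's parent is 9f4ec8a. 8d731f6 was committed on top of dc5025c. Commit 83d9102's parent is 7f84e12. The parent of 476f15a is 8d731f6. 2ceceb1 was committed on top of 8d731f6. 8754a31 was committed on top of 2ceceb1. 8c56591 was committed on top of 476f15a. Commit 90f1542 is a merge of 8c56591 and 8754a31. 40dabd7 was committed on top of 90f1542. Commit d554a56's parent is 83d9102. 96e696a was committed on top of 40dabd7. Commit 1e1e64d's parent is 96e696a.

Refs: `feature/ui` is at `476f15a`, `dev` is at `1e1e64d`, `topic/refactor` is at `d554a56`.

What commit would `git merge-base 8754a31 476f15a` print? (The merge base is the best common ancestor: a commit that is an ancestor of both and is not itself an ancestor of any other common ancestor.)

Ancestors of 8754a31: {2ceceb1, 8754a31, 8d731f6, 9f4ec8a, a4d9942, dc5025c}.
Ancestors of 476f15a: {476f15a, 8d731f6, 9f4ec8a, a4d9942, dc5025c}.
Common ancestors: {8d731f6, 9f4ec8a, a4d9942, dc5025c}.
Among these, 8d731f6 is not an ancestor of any other common ancestor — it is the merge base.

8d731f6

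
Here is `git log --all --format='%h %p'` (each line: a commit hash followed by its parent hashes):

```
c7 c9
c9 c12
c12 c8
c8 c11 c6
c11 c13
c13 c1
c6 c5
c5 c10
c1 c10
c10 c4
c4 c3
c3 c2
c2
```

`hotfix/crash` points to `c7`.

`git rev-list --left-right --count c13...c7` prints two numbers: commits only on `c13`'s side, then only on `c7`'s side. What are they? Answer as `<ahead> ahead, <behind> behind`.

Reachable from c13: {c1, c10, c13, c2, c3, c4}.
Reachable from c7: {c1, c10, c11, c12, c13, c2, c3, c4, c5, c6, c7, c8, c9}.
Only in c13's history (ahead): {} — 0.
Only in c7's history (behind): {c11, c12, c5, c6, c7, c8, c9} — 7.

0 ahead, 7 behind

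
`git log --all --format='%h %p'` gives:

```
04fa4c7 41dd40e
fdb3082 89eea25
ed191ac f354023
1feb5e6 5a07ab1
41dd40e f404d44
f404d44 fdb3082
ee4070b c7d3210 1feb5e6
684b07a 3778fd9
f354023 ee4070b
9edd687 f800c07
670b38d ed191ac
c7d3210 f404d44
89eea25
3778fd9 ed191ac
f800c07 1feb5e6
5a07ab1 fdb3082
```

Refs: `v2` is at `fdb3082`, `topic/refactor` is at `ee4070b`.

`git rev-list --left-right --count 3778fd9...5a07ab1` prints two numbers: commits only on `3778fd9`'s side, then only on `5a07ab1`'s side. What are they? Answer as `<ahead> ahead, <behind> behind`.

7 ahead, 0 behind

Reachable from 3778fd9: {1feb5e6, 3778fd9, 5a07ab1, 89eea25, c7d3210, ed191ac, ee4070b, f354023, f404d44, fdb3082}.
Reachable from 5a07ab1: {5a07ab1, 89eea25, fdb3082}.
Only in 3778fd9's history (ahead): {1feb5e6, 3778fd9, c7d3210, ed191ac, ee4070b, f354023, f404d44} — 7.
Only in 5a07ab1's history (behind): {} — 0.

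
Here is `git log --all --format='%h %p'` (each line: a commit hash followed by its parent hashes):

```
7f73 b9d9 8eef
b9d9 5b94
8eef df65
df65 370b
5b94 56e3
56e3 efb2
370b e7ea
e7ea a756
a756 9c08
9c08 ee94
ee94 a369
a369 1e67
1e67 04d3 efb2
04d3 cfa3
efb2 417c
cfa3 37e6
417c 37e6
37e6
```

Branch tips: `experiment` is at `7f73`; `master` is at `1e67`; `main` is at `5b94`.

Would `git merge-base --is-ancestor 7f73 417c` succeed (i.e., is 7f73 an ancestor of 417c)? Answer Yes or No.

Ancestors of 417c: {37e6, 417c}.
7f73 is not in that set, so it is not an ancestor of 417c.

No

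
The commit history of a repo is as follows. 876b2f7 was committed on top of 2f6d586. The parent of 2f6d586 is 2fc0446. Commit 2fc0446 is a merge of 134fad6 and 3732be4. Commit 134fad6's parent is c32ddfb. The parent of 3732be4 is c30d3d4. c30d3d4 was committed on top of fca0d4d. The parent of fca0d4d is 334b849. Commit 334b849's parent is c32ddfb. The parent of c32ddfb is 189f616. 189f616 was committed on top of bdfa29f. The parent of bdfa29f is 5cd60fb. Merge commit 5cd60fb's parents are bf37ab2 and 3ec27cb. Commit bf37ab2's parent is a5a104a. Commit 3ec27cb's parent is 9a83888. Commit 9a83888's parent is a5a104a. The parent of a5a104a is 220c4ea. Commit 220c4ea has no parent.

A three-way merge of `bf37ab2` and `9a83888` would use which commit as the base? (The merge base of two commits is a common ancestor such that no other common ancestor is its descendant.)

a5a104a

Ancestors of bf37ab2: {220c4ea, a5a104a, bf37ab2}.
Ancestors of 9a83888: {220c4ea, 9a83888, a5a104a}.
Common ancestors: {220c4ea, a5a104a}.
Among these, a5a104a is not an ancestor of any other common ancestor — it is the merge base.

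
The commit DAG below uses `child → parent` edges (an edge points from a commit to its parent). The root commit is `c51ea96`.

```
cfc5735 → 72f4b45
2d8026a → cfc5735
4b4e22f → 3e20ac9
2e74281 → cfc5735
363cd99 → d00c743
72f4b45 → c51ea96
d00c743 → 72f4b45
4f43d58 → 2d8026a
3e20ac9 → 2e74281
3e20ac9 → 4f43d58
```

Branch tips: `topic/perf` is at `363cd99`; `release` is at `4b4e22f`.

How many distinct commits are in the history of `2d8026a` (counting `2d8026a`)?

4

Walking parent pointers from 2d8026a: reachable set = {2d8026a, 72f4b45, c51ea96, cfc5735}.
That is 4 commits.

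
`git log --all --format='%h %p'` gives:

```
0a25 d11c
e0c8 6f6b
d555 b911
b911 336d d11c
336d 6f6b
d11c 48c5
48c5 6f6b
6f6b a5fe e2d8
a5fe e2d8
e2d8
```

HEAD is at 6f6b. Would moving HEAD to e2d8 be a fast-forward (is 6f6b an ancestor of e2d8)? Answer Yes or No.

A fast-forward from 6f6b to e2d8 is possible iff 6f6b is an ancestor of e2d8.
Ancestors of e2d8: {e2d8}.
6f6b is not among them, so fast-forward is not possible.

No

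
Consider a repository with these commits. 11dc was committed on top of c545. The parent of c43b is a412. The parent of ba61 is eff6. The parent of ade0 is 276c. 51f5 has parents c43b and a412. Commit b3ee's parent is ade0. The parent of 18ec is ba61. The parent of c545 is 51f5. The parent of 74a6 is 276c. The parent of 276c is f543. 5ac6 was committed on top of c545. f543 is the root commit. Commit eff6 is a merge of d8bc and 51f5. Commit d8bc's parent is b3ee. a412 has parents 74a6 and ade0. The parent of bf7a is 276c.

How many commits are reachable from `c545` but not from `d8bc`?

5

Reachable from c545: {276c, 51f5, 74a6, a412, ade0, c43b, c545, f543}.
Reachable from d8bc: {276c, ade0, b3ee, d8bc, f543}.
In c545's history but not d8bc's: {51f5, 74a6, a412, c43b, c545} — 5 commits.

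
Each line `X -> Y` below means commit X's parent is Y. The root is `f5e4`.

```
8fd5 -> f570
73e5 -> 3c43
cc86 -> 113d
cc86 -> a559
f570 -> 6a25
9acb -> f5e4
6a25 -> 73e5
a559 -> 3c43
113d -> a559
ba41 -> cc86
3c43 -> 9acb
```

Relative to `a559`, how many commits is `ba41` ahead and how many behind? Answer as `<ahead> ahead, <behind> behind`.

Reachable from ba41: {113d, 3c43, 9acb, a559, ba41, cc86, f5e4}.
Reachable from a559: {3c43, 9acb, a559, f5e4}.
Only in ba41's history (ahead): {113d, ba41, cc86} — 3.
Only in a559's history (behind): {} — 0.

3 ahead, 0 behind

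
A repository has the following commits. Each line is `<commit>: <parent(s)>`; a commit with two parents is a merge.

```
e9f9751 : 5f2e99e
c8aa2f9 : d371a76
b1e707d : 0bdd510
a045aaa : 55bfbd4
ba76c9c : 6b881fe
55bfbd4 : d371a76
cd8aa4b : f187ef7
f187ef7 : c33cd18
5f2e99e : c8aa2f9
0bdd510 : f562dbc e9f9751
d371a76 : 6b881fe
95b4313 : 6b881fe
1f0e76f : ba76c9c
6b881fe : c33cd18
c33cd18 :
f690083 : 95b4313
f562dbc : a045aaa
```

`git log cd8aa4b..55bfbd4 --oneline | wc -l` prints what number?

3

Reachable from 55bfbd4: {55bfbd4, 6b881fe, c33cd18, d371a76}.
Reachable from cd8aa4b: {c33cd18, cd8aa4b, f187ef7}.
In 55bfbd4's history but not cd8aa4b's: {55bfbd4, 6b881fe, d371a76} — 3 commits.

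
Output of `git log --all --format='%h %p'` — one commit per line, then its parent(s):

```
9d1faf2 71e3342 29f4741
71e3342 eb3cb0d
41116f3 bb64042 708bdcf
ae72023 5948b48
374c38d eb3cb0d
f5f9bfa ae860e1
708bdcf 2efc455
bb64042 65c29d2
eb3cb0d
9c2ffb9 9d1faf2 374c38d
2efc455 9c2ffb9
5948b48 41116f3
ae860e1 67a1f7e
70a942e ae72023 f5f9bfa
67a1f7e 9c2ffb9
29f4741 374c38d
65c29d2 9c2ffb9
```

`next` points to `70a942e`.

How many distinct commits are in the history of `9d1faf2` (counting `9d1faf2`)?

5

Walking parent pointers from 9d1faf2: reachable set = {29f4741, 374c38d, 71e3342, 9d1faf2, eb3cb0d}.
That is 5 commits.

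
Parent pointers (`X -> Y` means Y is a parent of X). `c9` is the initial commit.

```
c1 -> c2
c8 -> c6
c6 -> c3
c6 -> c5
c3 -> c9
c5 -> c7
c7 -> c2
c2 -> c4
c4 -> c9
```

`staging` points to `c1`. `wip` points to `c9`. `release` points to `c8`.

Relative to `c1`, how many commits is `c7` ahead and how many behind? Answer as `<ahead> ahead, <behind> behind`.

1 ahead, 1 behind

Reachable from c7: {c2, c4, c7, c9}.
Reachable from c1: {c1, c2, c4, c9}.
Only in c7's history (ahead): {c7} — 1.
Only in c1's history (behind): {c1} — 1.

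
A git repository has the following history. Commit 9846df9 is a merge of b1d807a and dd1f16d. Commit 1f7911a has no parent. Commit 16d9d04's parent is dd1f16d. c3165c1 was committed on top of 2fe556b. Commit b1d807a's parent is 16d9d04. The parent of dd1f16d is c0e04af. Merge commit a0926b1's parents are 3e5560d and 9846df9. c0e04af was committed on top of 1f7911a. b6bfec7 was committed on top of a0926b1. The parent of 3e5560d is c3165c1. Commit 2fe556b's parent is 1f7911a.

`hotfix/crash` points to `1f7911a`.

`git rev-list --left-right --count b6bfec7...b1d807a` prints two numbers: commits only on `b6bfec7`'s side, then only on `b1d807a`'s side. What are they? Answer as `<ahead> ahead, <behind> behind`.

6 ahead, 0 behind

Reachable from b6bfec7: {16d9d04, 1f7911a, 2fe556b, 3e5560d, 9846df9, a0926b1, b1d807a, b6bfec7, c0e04af, c3165c1, dd1f16d}.
Reachable from b1d807a: {16d9d04, 1f7911a, b1d807a, c0e04af, dd1f16d}.
Only in b6bfec7's history (ahead): {2fe556b, 3e5560d, 9846df9, a0926b1, b6bfec7, c3165c1} — 6.
Only in b1d807a's history (behind): {} — 0.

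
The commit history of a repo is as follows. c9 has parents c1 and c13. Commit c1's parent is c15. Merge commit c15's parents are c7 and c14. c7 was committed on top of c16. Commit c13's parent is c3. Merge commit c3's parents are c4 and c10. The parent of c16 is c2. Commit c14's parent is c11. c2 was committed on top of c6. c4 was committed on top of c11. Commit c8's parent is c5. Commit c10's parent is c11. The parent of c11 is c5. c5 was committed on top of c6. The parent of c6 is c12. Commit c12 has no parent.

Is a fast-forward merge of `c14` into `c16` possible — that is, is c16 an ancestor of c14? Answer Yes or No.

No

A fast-forward from c16 to c14 is possible iff c16 is an ancestor of c14.
Ancestors of c14: {c11, c12, c14, c5, c6}.
c16 is not among them, so fast-forward is not possible.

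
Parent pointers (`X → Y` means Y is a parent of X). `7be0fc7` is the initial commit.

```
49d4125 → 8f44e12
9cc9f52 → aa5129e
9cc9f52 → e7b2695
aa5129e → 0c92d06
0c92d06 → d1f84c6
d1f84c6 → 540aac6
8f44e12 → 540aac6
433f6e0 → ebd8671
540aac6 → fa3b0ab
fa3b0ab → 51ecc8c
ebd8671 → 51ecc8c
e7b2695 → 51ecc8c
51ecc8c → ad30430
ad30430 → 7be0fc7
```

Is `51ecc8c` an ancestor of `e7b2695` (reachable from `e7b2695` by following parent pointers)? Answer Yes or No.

Ancestors of e7b2695 (commits reachable by following parents): {51ecc8c, 7be0fc7, ad30430, e7b2695}.
51ecc8c is in that set, so it is an ancestor of e7b2695.

Yes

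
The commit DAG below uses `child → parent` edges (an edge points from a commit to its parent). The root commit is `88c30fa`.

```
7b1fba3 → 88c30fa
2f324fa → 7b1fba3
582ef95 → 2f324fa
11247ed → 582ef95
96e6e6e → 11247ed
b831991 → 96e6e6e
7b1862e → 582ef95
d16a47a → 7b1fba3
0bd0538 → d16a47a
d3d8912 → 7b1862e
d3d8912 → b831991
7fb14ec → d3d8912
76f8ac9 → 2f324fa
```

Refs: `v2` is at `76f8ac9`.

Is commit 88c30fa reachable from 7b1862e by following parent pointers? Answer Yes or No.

Yes

Ancestors of 7b1862e (commits reachable by following parents): {2f324fa, 582ef95, 7b1862e, 7b1fba3, 88c30fa}.
88c30fa is in that set, so it is an ancestor of 7b1862e.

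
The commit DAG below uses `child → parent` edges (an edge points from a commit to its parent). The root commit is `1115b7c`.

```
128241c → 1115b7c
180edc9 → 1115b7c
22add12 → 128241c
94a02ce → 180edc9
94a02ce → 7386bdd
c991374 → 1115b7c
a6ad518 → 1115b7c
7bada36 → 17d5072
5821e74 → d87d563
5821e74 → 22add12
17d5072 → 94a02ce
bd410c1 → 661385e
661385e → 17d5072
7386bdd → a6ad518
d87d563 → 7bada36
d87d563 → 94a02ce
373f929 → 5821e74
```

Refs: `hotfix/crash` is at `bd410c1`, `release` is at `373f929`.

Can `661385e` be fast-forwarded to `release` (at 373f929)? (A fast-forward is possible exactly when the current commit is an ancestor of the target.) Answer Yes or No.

No

A fast-forward from 661385e to 373f929 is possible iff 661385e is an ancestor of 373f929.
Ancestors of 373f929: {1115b7c, 128241c, 17d5072, 180edc9, 22add12, 373f929, 5821e74, 7386bdd, 7bada36, 94a02ce, a6ad518, d87d563}.
661385e is not among them, so fast-forward is not possible.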